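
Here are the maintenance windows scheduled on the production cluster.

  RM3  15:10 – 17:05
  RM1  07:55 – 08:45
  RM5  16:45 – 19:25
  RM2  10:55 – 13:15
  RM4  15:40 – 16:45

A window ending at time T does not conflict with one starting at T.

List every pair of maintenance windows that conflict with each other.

Two intervals overlap when each starts before the other ends.
Sorted by start: RM1, RM2, RM3, RM4, RM5.
RM2 starts after RM1 ends, so RM1 has no further overlaps.
RM3 starts after RM2 ends, so RM2 has no further overlaps.
RM4 starts before RM3 ends → RM3 and RM4 overlap.
RM5 starts before RM3 ends → RM3 and RM5 overlap.
RM5 starts exactly when RM4 ends (back-to-back, no overlap).

RM3 & RM4, RM3 & RM5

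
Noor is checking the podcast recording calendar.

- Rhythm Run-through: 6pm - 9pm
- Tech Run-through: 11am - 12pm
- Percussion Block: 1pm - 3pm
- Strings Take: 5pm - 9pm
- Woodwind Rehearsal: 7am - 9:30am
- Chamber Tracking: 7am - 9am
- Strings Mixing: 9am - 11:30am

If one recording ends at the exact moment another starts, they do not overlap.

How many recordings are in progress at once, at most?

2

Walk through starts and ends in time order (an end at T is processed before a start at T):
7am start Chamber Tracking → 1
7am start Woodwind Rehearsal → 2
9am end Chamber Tracking → 1
9am start Strings Mixing → 2
9:30am end Woodwind Rehearsal → 1
11am start Tech Run-through → 2
11:30am end Strings Mixing → 1
12pm end Tech Run-through → 0
1pm start Percussion Block → 1
3pm end Percussion Block → 0
5pm start Strings Take → 1
6pm start Rhythm Run-through → 2
9pm end Rhythm Run-through → 1
9pm end Strings Take → 0
Peak is 2, at 7am (Chamber Tracking, Woodwind Rehearsal).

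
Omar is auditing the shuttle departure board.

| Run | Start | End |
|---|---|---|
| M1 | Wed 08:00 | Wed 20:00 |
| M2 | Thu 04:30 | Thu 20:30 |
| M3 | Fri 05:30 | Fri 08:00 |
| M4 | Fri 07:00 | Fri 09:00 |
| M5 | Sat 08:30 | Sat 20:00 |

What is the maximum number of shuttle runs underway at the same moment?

2

Sweep the timeline, counting +1 at each start and −1 at each end (ends before starts at a tie):
Wed 08:00 start M1 → 1
Wed 20:00 end M1 → 0
Thu 04:30 start M2 → 1
Thu 20:30 end M2 → 0
Fri 05:30 start M3 → 1
Fri 07:00 start M4 → 2
Fri 08:00 end M3 → 1
Fri 09:00 end M4 → 0
Sat 08:30 start M5 → 1
Sat 20:00 end M5 → 0
Peak is 2, at Fri 07:00 (M3, M4).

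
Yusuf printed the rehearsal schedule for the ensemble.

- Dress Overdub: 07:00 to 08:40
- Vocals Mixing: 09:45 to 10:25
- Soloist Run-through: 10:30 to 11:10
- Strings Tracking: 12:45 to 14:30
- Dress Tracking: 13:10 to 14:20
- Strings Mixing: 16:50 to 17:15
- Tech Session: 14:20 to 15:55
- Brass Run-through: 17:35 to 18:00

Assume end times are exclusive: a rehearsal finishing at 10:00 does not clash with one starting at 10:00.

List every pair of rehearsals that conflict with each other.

Check each pair: they overlap iff neither finishes before the other starts.
Sorted by start: Dress Overdub, Vocals Mixing, Soloist Run-through, Strings Tracking, Dress Tracking, Tech Session, Strings Mixing, Brass Run-through.
Vocals Mixing starts after Dress Overdub ends; Dress Overdub is clear from here.
Soloist Run-through starts after Vocals Mixing ends; Vocals Mixing is clear from here.
Strings Tracking starts after Soloist Run-through ends; Soloist Run-through is clear from here.
Dress Tracking starts before Strings Tracking ends → Strings Tracking and Dress Tracking overlap.
Tech Session starts before Strings Tracking ends → Strings Tracking and Tech Session overlap.
Strings Mixing starts after Strings Tracking ends; Strings Tracking is clear from here.
Tech Session starts exactly when Dress Tracking ends (back-to-back, no overlap); Dress Tracking is clear from here.
Strings Mixing starts after Tech Session ends; Tech Session is clear from here.
Brass Run-through starts after Strings Mixing ends.

Dress Tracking & Strings Tracking, Strings Tracking & Tech Session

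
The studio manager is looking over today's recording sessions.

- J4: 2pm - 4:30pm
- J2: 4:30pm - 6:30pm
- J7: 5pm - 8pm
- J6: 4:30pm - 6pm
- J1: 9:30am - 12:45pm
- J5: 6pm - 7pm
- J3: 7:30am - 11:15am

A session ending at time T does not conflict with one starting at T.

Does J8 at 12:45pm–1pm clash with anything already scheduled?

No — it doesn't clash with anything

J3: ends 11:15am at or before J8 starts 12:45pm → clear.
J1: ends 12:45pm at or before J8 starts 12:45pm → clear.
J4: starts 2pm at or after J8 ends 1pm → clear.
J2: starts 4:30pm at or after J8 ends 1pm → clear.
J6: starts 4:30pm at or after J8 ends 1pm → clear.
J7: starts 5pm at or after J8 ends 1pm → clear.
J5: starts 6pm at or after J8 ends 1pm → clear.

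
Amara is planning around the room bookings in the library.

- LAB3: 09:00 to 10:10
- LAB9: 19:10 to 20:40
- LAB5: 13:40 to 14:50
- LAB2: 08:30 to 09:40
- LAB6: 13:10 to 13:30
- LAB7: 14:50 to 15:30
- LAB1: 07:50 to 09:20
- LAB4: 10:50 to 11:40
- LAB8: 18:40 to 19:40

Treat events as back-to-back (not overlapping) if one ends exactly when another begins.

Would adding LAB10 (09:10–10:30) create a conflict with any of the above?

Yes — it overlaps LAB1, LAB2, LAB3

LAB1: starts 07:50 before LAB10 ends 10:30, and ends 09:20 after LAB10 starts 09:10 → overlap.
LAB2: starts 08:30 before LAB10 ends 10:30, and ends 09:40 after LAB10 starts 09:10 → overlap.
LAB3: starts 09:00 before LAB10 ends 10:30, and ends 10:10 after LAB10 starts 09:10 → overlap.
LAB4: starts 10:50 at or after LAB10 ends 10:30 → clear.
LAB6: starts 13:10 at or after LAB10 ends 10:30 → clear.
LAB5: starts 13:40 at or after LAB10 ends 10:30 → clear.
LAB7: starts 14:50 at or after LAB10 ends 10:30 → clear.
LAB8: starts 18:40 at or after LAB10 ends 10:30 → clear.
LAB9: starts 19:10 at or after LAB10 ends 10:30 → clear.
LAB10 overlaps LAB1, LAB2, LAB3.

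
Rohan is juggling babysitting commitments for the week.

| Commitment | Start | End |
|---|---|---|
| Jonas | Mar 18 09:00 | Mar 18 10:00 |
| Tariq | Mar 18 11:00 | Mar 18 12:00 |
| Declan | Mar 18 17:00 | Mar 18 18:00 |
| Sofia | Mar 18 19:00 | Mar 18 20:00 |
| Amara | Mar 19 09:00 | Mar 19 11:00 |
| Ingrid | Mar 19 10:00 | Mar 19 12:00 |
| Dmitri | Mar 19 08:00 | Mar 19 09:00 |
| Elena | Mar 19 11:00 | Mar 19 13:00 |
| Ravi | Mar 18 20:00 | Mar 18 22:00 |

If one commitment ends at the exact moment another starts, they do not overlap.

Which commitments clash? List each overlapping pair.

Check each pair: they overlap iff neither finishes before the other starts.
Sorted by start: Jonas, Tariq, Declan, Sofia, Ravi, Dmitri, Amara, Ingrid, Elena.
Tariq starts after Jonas ends — done with Jonas.
Declan starts after Tariq ends — done with Tariq.
Sofia starts after Declan ends — done with Declan.
Ravi starts exactly when Sofia ends (back-to-back, no overlap) — done with Sofia.
Dmitri starts after Ravi ends — done with Ravi.
Amara starts exactly when Dmitri ends (back-to-back, no overlap) — done with Dmitri.
Ingrid starts before Amara ends → Amara and Ingrid overlap.
Elena starts exactly when Amara ends (back-to-back, no overlap).
Elena starts before Ingrid ends → Ingrid and Elena overlap.

Amara & Ingrid, Elena & Ingrid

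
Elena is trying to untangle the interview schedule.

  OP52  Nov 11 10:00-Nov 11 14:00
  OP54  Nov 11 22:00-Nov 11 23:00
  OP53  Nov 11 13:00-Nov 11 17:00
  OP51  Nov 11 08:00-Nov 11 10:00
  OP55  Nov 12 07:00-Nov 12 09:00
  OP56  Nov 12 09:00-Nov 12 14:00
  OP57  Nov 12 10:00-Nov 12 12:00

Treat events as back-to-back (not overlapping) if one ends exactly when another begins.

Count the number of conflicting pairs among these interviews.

Sorted by start: OP51, OP52, OP53, OP54, OP55, OP56, OP57.
OP52 starts exactly when OP51 ends (back-to-back, no overlap); OP51 is clear from here.
OP53 starts before OP52 ends → OP52 and OP53 overlap.
OP54 starts after OP52 ends; OP52 is clear from here.
OP54 starts after OP53 ends; OP53 is clear from here.
OP55 starts after OP54 ends; OP54 is clear from here.
OP56 starts exactly when OP55 ends (back-to-back, no overlap); OP55 is clear from here.
OP57 starts before OP56 ends → OP56 and OP57 overlap.
Overlapping pairs: OP52 & OP53, OP56 & OP57 — 2 in total.

2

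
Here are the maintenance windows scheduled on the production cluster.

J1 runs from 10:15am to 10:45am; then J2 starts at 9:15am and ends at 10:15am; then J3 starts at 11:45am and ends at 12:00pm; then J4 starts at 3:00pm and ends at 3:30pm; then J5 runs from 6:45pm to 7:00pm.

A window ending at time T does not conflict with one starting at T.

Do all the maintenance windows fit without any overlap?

Yes

Sorted by start: J2, J1, J3, J4, J5.
J1 starts exactly when J2 ends (back-to-back, no overlap), so nothing later overlaps J2 either.
J3 starts after J1 ends, so nothing later overlaps J1 either.
J4 starts after J3 ends, so nothing later overlaps J3 either.
J5 starts after J4 ends.
Every pair is clear; the schedule has no overlaps.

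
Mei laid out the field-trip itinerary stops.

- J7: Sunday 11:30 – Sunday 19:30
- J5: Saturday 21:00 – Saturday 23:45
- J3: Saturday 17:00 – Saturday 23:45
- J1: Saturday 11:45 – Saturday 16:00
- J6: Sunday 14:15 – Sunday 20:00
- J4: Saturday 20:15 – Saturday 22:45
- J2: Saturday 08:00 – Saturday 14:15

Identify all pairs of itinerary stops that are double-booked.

Two intervals overlap when each starts before the other ends.
Sorted by start: J2, J1, J3, J4, J5, J7, J6.
J1 starts before J2 ends → J2 and J1 overlap.
J3 starts after J2 ends; J2 is clear from here.
J3 starts after J1 ends; J1 is clear from here.
J4 starts before J3 ends → J3 and J4 overlap.
J5 starts before J3 ends → J3 and J5 overlap.
J7 starts after J3 ends; J3 is clear from here.
J5 starts before J4 ends → J4 and J5 overlap.
J7 starts after J4 ends; J4 is clear from here.
J7 starts after J5 ends; J5 is clear from here.
J6 starts before J7 ends → J7 and J6 overlap.

J1 & J2, J3 & J4, J3 & J5, J4 & J5, J6 & J7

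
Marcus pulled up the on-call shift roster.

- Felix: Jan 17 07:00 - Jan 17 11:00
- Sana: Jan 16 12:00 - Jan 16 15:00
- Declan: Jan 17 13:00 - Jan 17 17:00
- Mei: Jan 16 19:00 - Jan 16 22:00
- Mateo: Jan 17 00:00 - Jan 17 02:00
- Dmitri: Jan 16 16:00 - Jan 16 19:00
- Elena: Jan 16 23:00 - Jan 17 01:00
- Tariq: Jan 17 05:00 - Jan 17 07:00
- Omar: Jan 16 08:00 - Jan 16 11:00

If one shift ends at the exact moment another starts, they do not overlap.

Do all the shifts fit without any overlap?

No

Two intervals overlap when each starts before the other ends.
Sorted by start: Omar, Sana, Dmitri, Mei, Elena, Mateo, Tariq, Felix, Declan.
Sana starts after Omar ends — done with Omar.
Dmitri starts after Sana ends — done with Sana.
Mei starts exactly when Dmitri ends (back-to-back, no overlap) — done with Dmitri.
Elena starts after Mei ends — done with Mei.
Mateo starts before Elena ends → Elena and Mateo overlap.
That's a conflict, so the schedule is not conflict-free.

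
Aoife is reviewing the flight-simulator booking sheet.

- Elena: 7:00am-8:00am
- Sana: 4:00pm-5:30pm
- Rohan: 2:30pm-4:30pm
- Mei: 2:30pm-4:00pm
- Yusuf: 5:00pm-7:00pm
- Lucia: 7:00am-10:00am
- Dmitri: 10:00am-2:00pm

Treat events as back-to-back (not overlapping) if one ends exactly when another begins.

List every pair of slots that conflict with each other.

Elena & Lucia, Mei & Rohan, Rohan & Sana, Sana & Yusuf

Two intervals overlap when each starts before the other ends.
Sorted by start: Lucia, Elena, Dmitri, Rohan, Mei, Sana, Yusuf.
Elena starts before Lucia ends → Lucia and Elena overlap.
Dmitri starts exactly when Lucia ends (back-to-back, no overlap) — done with Lucia.
Dmitri starts after Elena ends — done with Elena.
Rohan starts after Dmitri ends — done with Dmitri.
Mei starts before Rohan ends → Rohan and Mei overlap.
Sana starts before Rohan ends → Rohan and Sana overlap.
Yusuf starts after Rohan ends.
Sana starts exactly when Mei ends (back-to-back, no overlap) — done with Mei.
Yusuf starts before Sana ends → Sana and Yusuf overlap.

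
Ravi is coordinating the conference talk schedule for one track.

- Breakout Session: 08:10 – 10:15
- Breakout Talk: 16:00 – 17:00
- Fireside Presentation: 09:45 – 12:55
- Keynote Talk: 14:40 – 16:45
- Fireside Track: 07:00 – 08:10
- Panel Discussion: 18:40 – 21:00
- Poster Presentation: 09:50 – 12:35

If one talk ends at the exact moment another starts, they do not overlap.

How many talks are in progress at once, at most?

Sort all start/end points and keep a running count:
07:00 start Fireside Track → 1
08:10 end Fireside Track → 0
08:10 start Breakout Session → 1
09:45 start Fireside Presentation → 2
09:50 start Poster Presentation → 3
10:15 end Breakout Session → 2
12:35 end Poster Presentation → 1
12:55 end Fireside Presentation → 0
14:40 start Keynote Talk → 1
16:00 start Breakout Talk → 2
16:45 end Keynote Talk → 1
17:00 end Breakout Talk → 0
18:40 start Panel Discussion → 1
21:00 end Panel Discussion → 0
Peak is 3, at 09:50 (Breakout Session, Fireside Presentation, Poster Presentation).

3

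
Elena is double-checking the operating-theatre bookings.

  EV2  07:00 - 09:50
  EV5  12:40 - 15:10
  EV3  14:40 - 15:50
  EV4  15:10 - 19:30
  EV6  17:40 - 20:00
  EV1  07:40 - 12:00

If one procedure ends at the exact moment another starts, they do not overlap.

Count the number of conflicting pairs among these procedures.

Check each pair: they overlap iff neither finishes before the other starts.
Sorted by start: EV2, EV1, EV5, EV3, EV4, EV6.
EV1 starts before EV2 ends → EV2 and EV1 overlap.
EV5 starts after EV2 ends, so EV2 has no further overlaps.
EV5 starts after EV1 ends, so EV1 has no further overlaps.
EV3 starts before EV5 ends → EV5 and EV3 overlap.
EV4 starts exactly when EV5 ends (back-to-back, no overlap), so EV5 has no further overlaps.
EV4 starts before EV3 ends → EV3 and EV4 overlap.
EV6 starts after EV3 ends.
EV6 starts before EV4 ends → EV4 and EV6 overlap.
Overlapping pairs: EV1 & EV2, EV3 & EV4, EV3 & EV5, EV4 & EV6 — 4 in total.

4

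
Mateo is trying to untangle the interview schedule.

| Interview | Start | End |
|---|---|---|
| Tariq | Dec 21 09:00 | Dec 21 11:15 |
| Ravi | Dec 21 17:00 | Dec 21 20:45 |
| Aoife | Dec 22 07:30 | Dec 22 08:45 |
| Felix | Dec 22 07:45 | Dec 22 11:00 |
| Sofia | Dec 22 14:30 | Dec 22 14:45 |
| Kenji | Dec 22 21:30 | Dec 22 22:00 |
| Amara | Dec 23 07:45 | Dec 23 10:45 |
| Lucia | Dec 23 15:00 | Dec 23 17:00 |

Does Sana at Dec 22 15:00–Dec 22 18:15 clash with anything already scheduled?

No — it doesn't clash with anything

Tariq: ends Dec 21 11:15 at or before Sana starts Dec 22 15:00 → clear.
Ravi: ends Dec 21 20:45 at or before Sana starts Dec 22 15:00 → clear.
Aoife: ends Dec 22 08:45 at or before Sana starts Dec 22 15:00 → clear.
Felix: ends Dec 22 11:00 at or before Sana starts Dec 22 15:00 → clear.
Sofia: ends Dec 22 14:45 at or before Sana starts Dec 22 15:00 → clear.
Kenji: starts Dec 22 21:30 at or after Sana ends Dec 22 18:15 → clear.
Amara: starts Dec 23 07:45 at or after Sana ends Dec 22 18:15 → clear.
Lucia: starts Dec 23 15:00 at or after Sana ends Dec 22 18:15 → clear.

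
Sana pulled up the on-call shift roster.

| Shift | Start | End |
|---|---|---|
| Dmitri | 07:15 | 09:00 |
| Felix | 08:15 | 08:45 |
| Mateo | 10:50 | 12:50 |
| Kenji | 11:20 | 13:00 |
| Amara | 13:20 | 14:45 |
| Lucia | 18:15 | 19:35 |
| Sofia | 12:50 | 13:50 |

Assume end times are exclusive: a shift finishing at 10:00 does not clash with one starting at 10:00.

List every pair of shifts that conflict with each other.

Check each pair: they overlap iff neither finishes before the other starts.
Sorted by start: Dmitri, Felix, Mateo, Kenji, Sofia, Amara, Lucia.
Felix starts before Dmitri ends → Dmitri and Felix overlap.
Mateo starts after Dmitri ends, so Dmitri has no further overlaps.
Mateo starts after Felix ends, so Felix has no further overlaps.
Kenji starts before Mateo ends → Mateo and Kenji overlap.
Sofia starts exactly when Mateo ends (back-to-back, no overlap), so Mateo has no further overlaps.
Sofia starts before Kenji ends → Kenji and Sofia overlap.
Amara starts after Kenji ends, so Kenji has no further overlaps.
Amara starts before Sofia ends → Sofia and Amara overlap.
Lucia starts after Sofia ends.
Lucia starts after Amara ends.

Amara & Sofia, Dmitri & Felix, Kenji & Mateo, Kenji & Sofia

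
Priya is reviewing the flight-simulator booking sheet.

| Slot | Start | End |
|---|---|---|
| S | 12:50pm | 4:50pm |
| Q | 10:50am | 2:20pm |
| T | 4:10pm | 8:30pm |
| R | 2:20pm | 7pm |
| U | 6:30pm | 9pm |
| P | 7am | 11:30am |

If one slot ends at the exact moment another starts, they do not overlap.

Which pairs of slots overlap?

P & Q, Q & S, R & S, R & T, R & U, S & T, T & U

Sorted by start: P, Q, S, R, T, U.
Q starts before P ends → P and Q overlap.
S starts after P ends, so P has no further overlaps.
S starts before Q ends → Q and S overlap.
R starts exactly when Q ends (back-to-back, no overlap), so Q has no further overlaps.
R starts before S ends → S and R overlap.
T starts before S ends → S and T overlap.
U starts after S ends.
T starts before R ends → R and T overlap.
U starts before R ends → R and U overlap.
U starts before T ends → T and U overlap.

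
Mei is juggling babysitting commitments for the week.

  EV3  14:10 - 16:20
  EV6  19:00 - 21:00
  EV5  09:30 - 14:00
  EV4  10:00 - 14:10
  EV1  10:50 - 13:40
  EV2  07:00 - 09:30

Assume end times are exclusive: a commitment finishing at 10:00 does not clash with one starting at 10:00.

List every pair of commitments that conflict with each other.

EV1 & EV4, EV1 & EV5, EV4 & EV5

Check each pair: they overlap iff neither finishes before the other starts.
Sorted by start: EV2, EV5, EV4, EV1, EV3, EV6.
EV5 starts exactly when EV2 ends (back-to-back, no overlap); EV2 is clear from here.
EV4 starts before EV5 ends → EV5 and EV4 overlap.
EV1 starts before EV5 ends → EV5 and EV1 overlap.
EV3 starts after EV5 ends; EV5 is clear from here.
EV1 starts before EV4 ends → EV4 and EV1 overlap.
EV3 starts exactly when EV4 ends (back-to-back, no overlap); EV4 is clear from here.
EV3 starts after EV1 ends; EV1 is clear from here.
EV6 starts after EV3 ends.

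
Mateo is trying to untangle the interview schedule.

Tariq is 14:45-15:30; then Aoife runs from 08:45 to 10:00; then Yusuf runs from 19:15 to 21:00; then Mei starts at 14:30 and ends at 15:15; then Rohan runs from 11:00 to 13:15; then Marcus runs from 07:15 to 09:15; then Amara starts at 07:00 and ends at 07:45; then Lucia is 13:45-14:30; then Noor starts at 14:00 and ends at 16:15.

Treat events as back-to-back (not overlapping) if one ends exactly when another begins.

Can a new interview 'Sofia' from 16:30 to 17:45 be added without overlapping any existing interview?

Yes — the slot is free

Amara: ends 07:45 at or before Sofia starts 16:30 → clear.
Marcus: ends 09:15 at or before Sofia starts 16:30 → clear.
Aoife: ends 10:00 at or before Sofia starts 16:30 → clear.
Rohan: ends 13:15 at or before Sofia starts 16:30 → clear.
Lucia: ends 14:30 at or before Sofia starts 16:30 → clear.
Noor: ends 16:15 at or before Sofia starts 16:30 → clear.
Mei: ends 15:15 at or before Sofia starts 16:30 → clear.
Tariq: ends 15:30 at or before Sofia starts 16:30 → clear.
Yusuf: starts 19:15 at or after Sofia ends 17:45 → clear.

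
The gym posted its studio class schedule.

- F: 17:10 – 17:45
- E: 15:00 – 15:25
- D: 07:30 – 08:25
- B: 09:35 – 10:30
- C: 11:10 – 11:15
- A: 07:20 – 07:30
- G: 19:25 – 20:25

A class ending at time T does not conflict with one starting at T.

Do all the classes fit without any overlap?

Check each pair: they overlap iff neither finishes before the other starts.
Sorted by start: A, D, B, C, E, F, G.
D starts exactly when A ends (back-to-back, no overlap); A is clear from here.
B starts after D ends; D is clear from here.
C starts after B ends; B is clear from here.
E starts after C ends; C is clear from here.
F starts after E ends; E is clear from here.
G starts after F ends.
Every pair is clear; the schedule has no overlaps.

Yes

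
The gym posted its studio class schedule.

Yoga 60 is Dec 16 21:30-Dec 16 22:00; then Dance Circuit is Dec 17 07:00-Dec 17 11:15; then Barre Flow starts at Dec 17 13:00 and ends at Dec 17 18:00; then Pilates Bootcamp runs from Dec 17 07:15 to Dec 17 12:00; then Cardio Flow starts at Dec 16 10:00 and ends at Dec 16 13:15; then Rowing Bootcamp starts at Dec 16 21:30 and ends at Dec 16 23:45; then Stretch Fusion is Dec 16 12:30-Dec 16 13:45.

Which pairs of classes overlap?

Two intervals overlap when each starts before the other ends.
Sorted by start: Cardio Flow, Stretch Fusion, Rowing Bootcamp, Yoga 60, Dance Circuit, Pilates Bootcamp, Barre Flow.
Stretch Fusion starts before Cardio Flow ends → Cardio Flow and Stretch Fusion overlap.
Rowing Bootcamp starts after Cardio Flow ends — done with Cardio Flow.
Rowing Bootcamp starts after Stretch Fusion ends — done with Stretch Fusion.
Yoga 60 starts before Rowing Bootcamp ends → Rowing Bootcamp and Yoga 60 overlap.
Dance Circuit starts after Rowing Bootcamp ends — done with Rowing Bootcamp.
Dance Circuit starts after Yoga 60 ends — done with Yoga 60.
Pilates Bootcamp starts before Dance Circuit ends → Dance Circuit and Pilates Bootcamp overlap.
Barre Flow starts after Dance Circuit ends.
Barre Flow starts after Pilates Bootcamp ends.

Cardio Flow & Stretch Fusion, Dance Circuit & Pilates Bootcamp, Rowing Bootcamp & Yoga 60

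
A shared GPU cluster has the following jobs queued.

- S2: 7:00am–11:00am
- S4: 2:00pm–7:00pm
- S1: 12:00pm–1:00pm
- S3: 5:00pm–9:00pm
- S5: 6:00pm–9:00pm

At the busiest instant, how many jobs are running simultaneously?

Walk through starts and ends in time order (an end at T is processed before a start at T):
7:00am start S2 → 1
11:00am end S2 → 0
12:00pm start S1 → 1
1:00pm end S1 → 0
2:00pm start S4 → 1
5:00pm start S3 → 2
6:00pm start S5 → 3
7:00pm end S4 → 2
9:00pm end S3 → 1
9:00pm end S5 → 0
Peak is 3, at 6:00pm (S3, S4, S5).

3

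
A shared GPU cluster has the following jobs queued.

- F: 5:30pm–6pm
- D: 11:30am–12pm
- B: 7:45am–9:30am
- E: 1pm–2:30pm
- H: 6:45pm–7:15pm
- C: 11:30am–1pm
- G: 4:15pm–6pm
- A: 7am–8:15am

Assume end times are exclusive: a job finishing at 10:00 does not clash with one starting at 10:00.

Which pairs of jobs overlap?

Check each pair: they overlap iff neither finishes before the other starts.
Sorted by start: A, B, C, D, E, G, F, H.
B starts before A ends → A and B overlap.
C starts after A ends, so nothing later overlaps A either.
C starts after B ends, so nothing later overlaps B either.
D starts before C ends → C and D overlap.
E starts exactly when C ends (back-to-back, no overlap), so nothing later overlaps C either.
E starts after D ends, so nothing later overlaps D either.
G starts after E ends, so nothing later overlaps E either.
F starts before G ends → G and F overlap.
H starts after G ends.
H starts after F ends.

A & B, C & D, F & G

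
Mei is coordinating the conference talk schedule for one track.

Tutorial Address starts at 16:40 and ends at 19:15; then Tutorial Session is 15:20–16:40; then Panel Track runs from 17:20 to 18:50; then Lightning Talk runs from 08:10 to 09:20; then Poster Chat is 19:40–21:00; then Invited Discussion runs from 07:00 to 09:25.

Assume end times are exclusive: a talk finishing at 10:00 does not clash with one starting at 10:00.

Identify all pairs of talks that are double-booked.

Invited Discussion & Lightning Talk, Panel Track & Tutorial Address

Sorted by start: Invited Discussion, Lightning Talk, Tutorial Session, Tutorial Address, Panel Track, Poster Chat.
Lightning Talk starts before Invited Discussion ends → Invited Discussion and Lightning Talk overlap.
Tutorial Session starts after Invited Discussion ends — done with Invited Discussion.
Tutorial Session starts after Lightning Talk ends — done with Lightning Talk.
Tutorial Address starts exactly when Tutorial Session ends (back-to-back, no overlap) — done with Tutorial Session.
Panel Track starts before Tutorial Address ends → Tutorial Address and Panel Track overlap.
Poster Chat starts after Tutorial Address ends.
Poster Chat starts after Panel Track ends.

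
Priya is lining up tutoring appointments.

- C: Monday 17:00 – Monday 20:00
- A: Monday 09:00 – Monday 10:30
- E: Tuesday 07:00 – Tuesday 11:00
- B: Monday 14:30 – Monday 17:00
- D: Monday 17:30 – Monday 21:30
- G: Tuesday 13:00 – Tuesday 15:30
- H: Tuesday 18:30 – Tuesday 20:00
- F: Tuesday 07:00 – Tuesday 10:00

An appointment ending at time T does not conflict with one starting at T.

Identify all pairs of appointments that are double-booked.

Sorted by start: A, B, C, D, E, F, G, H.
B starts after A ends — done with A.
C starts exactly when B ends (back-to-back, no overlap) — done with B.
D starts before C ends → C and D overlap.
E starts after C ends — done with C.
E starts after D ends — done with D.
F starts before E ends → E and F overlap.
G starts after E ends — done with E.
G starts after F ends — done with F.
H starts after G ends.

C & D, E & F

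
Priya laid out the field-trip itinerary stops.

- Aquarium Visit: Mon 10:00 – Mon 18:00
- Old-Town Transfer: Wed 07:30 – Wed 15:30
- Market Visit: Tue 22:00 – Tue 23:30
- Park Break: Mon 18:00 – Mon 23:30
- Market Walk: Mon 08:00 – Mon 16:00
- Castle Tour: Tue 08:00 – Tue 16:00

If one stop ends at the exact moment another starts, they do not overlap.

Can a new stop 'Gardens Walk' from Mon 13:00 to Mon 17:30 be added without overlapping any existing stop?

Market Walk: starts Mon 08:00 before Gardens Walk ends Mon 17:30, and ends Mon 16:00 after Gardens Walk starts Mon 13:00 → overlap.
Aquarium Visit: starts Mon 10:00 before Gardens Walk ends Mon 17:30, and ends Mon 18:00 after Gardens Walk starts Mon 13:00 → overlap.
Park Break: starts Mon 18:00 at or after Gardens Walk ends Mon 17:30 → clear.
Castle Tour: starts Tue 08:00 at or after Gardens Walk ends Mon 17:30 → clear.
Market Visit: starts Tue 22:00 at or after Gardens Walk ends Mon 17:30 → clear.
Old-Town Transfer: starts Wed 07:30 at or after Gardens Walk ends Mon 17:30 → clear.
Gardens Walk overlaps Market Walk, Aquarium Visit.

No — it overlaps Aquarium Visit, Market Walk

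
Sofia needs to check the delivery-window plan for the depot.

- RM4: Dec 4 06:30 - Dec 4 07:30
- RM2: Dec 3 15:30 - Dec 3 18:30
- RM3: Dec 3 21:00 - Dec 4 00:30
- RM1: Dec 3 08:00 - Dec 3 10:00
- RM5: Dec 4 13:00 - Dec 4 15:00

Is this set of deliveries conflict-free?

Sorted by start: RM1, RM2, RM3, RM4, RM5.
RM2 starts after RM1 ends, so nothing later overlaps RM1 either.
RM3 starts after RM2 ends, so nothing later overlaps RM2 either.
RM4 starts after RM3 ends, so nothing later overlaps RM3 either.
RM5 starts after RM4 ends.
Every pair is clear; the schedule has no overlaps.

Yes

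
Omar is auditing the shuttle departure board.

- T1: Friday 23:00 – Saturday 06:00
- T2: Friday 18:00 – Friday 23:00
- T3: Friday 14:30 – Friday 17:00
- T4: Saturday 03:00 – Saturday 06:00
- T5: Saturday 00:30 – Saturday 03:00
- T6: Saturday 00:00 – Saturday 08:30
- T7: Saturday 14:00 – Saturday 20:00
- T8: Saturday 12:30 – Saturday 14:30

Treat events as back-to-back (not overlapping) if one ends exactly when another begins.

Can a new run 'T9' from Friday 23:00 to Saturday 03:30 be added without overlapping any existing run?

T3: ends Friday 17:00 at or before T9 starts Friday 23:00 → clear.
T2: ends Friday 23:00 at or before T9 starts Friday 23:00 → clear.
T1: starts Friday 23:00 before T9 ends Saturday 03:30, and ends Saturday 06:00 after T9 starts Friday 23:00 → overlap.
T6: starts Saturday 00:00 before T9 ends Saturday 03:30, and ends Saturday 08:30 after T9 starts Friday 23:00 → overlap.
T5: starts Saturday 00:30 before T9 ends Saturday 03:30, and ends Saturday 03:00 after T9 starts Friday 23:00 → overlap.
T4: starts Saturday 03:00 before T9 ends Saturday 03:30, and ends Saturday 06:00 after T9 starts Friday 23:00 → overlap.
T8: starts Saturday 12:30 at or after T9 ends Saturday 03:30 → clear.
T7: starts Saturday 14:00 at or after T9 ends Saturday 03:30 → clear.
T9 overlaps T1, T4, T5, T6.

No — it overlaps T1, T4, T5, T6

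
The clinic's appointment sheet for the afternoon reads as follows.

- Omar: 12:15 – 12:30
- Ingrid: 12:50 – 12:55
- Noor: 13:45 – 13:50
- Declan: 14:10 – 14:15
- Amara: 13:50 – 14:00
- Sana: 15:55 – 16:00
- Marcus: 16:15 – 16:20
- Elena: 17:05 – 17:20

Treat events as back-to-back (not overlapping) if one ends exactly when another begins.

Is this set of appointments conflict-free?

Yes

Sorted by start: Omar, Ingrid, Noor, Amara, Declan, Sana, Marcus, Elena.
Ingrid starts after Omar ends, so nothing later overlaps Omar either.
Noor starts after Ingrid ends, so nothing later overlaps Ingrid either.
Amara starts exactly when Noor ends (back-to-back, no overlap), so nothing later overlaps Noor either.
Declan starts after Amara ends, so nothing later overlaps Amara either.
Sana starts after Declan ends, so nothing later overlaps Declan either.
Marcus starts after Sana ends, so nothing later overlaps Sana either.
Elena starts after Marcus ends.
Every pair is clear; the schedule has no overlaps.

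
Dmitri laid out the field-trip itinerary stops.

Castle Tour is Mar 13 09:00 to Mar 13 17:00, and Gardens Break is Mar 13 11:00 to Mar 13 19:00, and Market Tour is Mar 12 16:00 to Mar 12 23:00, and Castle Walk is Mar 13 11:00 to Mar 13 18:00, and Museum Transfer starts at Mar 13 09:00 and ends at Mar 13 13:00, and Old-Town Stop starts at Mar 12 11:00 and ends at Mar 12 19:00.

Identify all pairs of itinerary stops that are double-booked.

Castle Tour & Castle Walk, Castle Tour & Gardens Break, Castle Tour & Museum Transfer, Castle Walk & Gardens Break, Castle Walk & Museum Transfer, Gardens Break & Museum Transfer, Market Tour & Old-Town Stop

Sorted by start: Old-Town Stop, Market Tour, Castle Tour, Museum Transfer, Castle Walk, Gardens Break.
Market Tour starts before Old-Town Stop ends → Old-Town Stop and Market Tour overlap.
Castle Tour starts after Old-Town Stop ends, so nothing later overlaps Old-Town Stop either.
Castle Tour starts after Market Tour ends, so nothing later overlaps Market Tour either.
Museum Transfer starts before Castle Tour ends → Castle Tour and Museum Transfer overlap.
Castle Walk starts before Castle Tour ends → Castle Tour and Castle Walk overlap.
Gardens Break starts before Castle Tour ends → Castle Tour and Gardens Break overlap.
Castle Walk starts before Museum Transfer ends → Museum Transfer and Castle Walk overlap.
Gardens Break starts before Museum Transfer ends → Museum Transfer and Gardens Break overlap.
Gardens Break starts before Castle Walk ends → Castle Walk and Gardens Break overlap.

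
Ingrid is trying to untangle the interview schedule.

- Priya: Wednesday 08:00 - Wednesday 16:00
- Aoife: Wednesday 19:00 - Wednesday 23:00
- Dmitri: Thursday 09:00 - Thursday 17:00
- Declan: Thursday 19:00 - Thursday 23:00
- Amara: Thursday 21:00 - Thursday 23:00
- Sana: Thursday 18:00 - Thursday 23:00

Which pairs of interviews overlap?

Sorted by start: Priya, Aoife, Dmitri, Sana, Declan, Amara.
Aoife starts after Priya ends, so nothing later overlaps Priya either.
Dmitri starts after Aoife ends, so nothing later overlaps Aoife either.
Sana starts after Dmitri ends, so nothing later overlaps Dmitri either.
Declan starts before Sana ends → Sana and Declan overlap.
Amara starts before Sana ends → Sana and Amara overlap.
Amara starts before Declan ends → Declan and Amara overlap.

Amara & Declan, Amara & Sana, Declan & Sana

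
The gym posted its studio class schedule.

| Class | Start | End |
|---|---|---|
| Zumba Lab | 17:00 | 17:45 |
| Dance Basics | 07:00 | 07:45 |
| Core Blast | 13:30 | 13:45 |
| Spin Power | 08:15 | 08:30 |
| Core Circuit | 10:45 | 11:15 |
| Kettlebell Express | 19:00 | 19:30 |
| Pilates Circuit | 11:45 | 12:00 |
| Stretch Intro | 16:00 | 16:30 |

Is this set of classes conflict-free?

Yes

Sorted by start: Dance Basics, Spin Power, Core Circuit, Pilates Circuit, Core Blast, Stretch Intro, Zumba Lab, Kettlebell Express.
Spin Power starts after Dance Basics ends; Dance Basics is clear from here.
Core Circuit starts after Spin Power ends; Spin Power is clear from here.
Pilates Circuit starts after Core Circuit ends; Core Circuit is clear from here.
Core Blast starts after Pilates Circuit ends; Pilates Circuit is clear from here.
Stretch Intro starts after Core Blast ends; Core Blast is clear from here.
Zumba Lab starts after Stretch Intro ends; Stretch Intro is clear from here.
Kettlebell Express starts after Zumba Lab ends.
Every pair is clear; the schedule has no overlaps.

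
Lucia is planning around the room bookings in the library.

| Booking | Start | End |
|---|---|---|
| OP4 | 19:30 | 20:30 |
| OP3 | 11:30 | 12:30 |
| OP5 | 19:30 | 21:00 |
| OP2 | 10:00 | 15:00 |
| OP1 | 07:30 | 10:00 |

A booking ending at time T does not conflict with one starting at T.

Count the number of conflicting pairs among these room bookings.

Check each pair: they overlap iff neither finishes before the other starts.
Sorted by start: OP1, OP2, OP3, OP4, OP5.
OP2 starts exactly when OP1 ends (back-to-back, no overlap); OP1 is clear from here.
OP3 starts before OP2 ends → OP2 and OP3 overlap.
OP4 starts after OP2 ends; OP2 is clear from here.
OP4 starts after OP3 ends; OP3 is clear from here.
OP5 starts before OP4 ends → OP4 and OP5 overlap.
Overlapping pairs: OP2 & OP3, OP4 & OP5 — 2 in total.

2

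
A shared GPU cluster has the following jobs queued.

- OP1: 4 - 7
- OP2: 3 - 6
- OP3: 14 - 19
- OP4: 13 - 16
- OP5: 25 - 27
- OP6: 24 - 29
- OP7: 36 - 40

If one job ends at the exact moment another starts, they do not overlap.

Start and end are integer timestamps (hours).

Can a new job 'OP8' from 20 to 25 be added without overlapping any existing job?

OP2: ends 6 at or before OP8 starts 20 → clear.
OP1: ends 7 at or before OP8 starts 20 → clear.
OP4: ends 16 at or before OP8 starts 20 → clear.
OP3: ends 19 at or before OP8 starts 20 → clear.
OP6: starts 24 before OP8 ends 25, and ends 29 after OP8 starts 20 → overlap.
OP5: starts 25 at or after OP8 ends 25 → clear.
OP7: starts 36 at or after OP8 ends 25 → clear.
OP8 overlaps OP6.

No — it overlaps OP6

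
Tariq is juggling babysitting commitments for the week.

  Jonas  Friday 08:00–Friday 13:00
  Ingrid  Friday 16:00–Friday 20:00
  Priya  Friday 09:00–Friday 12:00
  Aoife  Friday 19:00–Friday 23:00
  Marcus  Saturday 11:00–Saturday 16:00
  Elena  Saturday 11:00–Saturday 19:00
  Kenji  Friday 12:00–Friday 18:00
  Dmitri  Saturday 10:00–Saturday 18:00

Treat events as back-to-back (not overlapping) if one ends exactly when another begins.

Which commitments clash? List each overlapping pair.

Aoife & Ingrid, Dmitri & Elena, Dmitri & Marcus, Elena & Marcus, Ingrid & Kenji, Jonas & Kenji, Jonas & Priya

Two intervals overlap when each starts before the other ends.
Sorted by start: Jonas, Priya, Kenji, Ingrid, Aoife, Dmitri, Marcus, Elena.
Priya starts before Jonas ends → Jonas and Priya overlap.
Kenji starts before Jonas ends → Jonas and Kenji overlap.
Ingrid starts after Jonas ends — done with Jonas.
Kenji starts exactly when Priya ends (back-to-back, no overlap) — done with Priya.
Ingrid starts before Kenji ends → Kenji and Ingrid overlap.
Aoife starts after Kenji ends — done with Kenji.
Aoife starts before Ingrid ends → Ingrid and Aoife overlap.
Dmitri starts after Ingrid ends — done with Ingrid.
Dmitri starts after Aoife ends — done with Aoife.
Marcus starts before Dmitri ends → Dmitri and Marcus overlap.
Elena starts before Dmitri ends → Dmitri and Elena overlap.
Elena starts before Marcus ends → Marcus and Elena overlap.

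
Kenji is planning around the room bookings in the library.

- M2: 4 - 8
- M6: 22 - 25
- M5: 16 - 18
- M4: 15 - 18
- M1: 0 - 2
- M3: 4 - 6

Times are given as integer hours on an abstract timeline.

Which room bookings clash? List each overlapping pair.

M2 & M3, M4 & M5

Sorted by start: M1, M2, M3, M4, M5, M6.
M2 starts after M1 ends, so M1 has no further overlaps.
M3 starts before M2 ends → M2 and M3 overlap.
M4 starts after M2 ends, so M2 has no further overlaps.
M4 starts after M3 ends, so M3 has no further overlaps.
M5 starts before M4 ends → M4 and M5 overlap.
M6 starts after M4 ends.
M6 starts after M5 ends.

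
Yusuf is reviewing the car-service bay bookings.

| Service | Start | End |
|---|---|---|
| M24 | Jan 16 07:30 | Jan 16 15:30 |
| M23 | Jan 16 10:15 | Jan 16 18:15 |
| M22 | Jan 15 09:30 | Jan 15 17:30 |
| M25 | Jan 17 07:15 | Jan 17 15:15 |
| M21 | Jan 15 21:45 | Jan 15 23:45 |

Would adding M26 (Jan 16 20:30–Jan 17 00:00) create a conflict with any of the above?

M22: ends Jan 15 17:30 at or before M26 starts Jan 16 20:30 → clear.
M21: ends Jan 15 23:45 at or before M26 starts Jan 16 20:30 → clear.
M24: ends Jan 16 15:30 at or before M26 starts Jan 16 20:30 → clear.
M23: ends Jan 16 18:15 at or before M26 starts Jan 16 20:30 → clear.
M25: starts Jan 17 07:15 at or after M26 ends Jan 17 00:00 → clear.

No — it doesn't clash with anything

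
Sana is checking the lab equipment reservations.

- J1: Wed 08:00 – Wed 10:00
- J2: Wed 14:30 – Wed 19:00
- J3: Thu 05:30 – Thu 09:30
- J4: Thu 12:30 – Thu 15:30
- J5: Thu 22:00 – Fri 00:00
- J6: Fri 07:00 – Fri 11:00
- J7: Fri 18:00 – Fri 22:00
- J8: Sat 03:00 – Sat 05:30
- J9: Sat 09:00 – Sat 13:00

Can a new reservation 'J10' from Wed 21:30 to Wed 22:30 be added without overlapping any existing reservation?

Yes — the slot is free

J1: ends Wed 10:00 at or before J10 starts Wed 21:30 → clear.
J2: ends Wed 19:00 at or before J10 starts Wed 21:30 → clear.
J3: starts Thu 05:30 at or after J10 ends Wed 22:30 → clear.
J4: starts Thu 12:30 at or after J10 ends Wed 22:30 → clear.
J5: starts Thu 22:00 at or after J10 ends Wed 22:30 → clear.
J6: starts Fri 07:00 at or after J10 ends Wed 22:30 → clear.
J7: starts Fri 18:00 at or after J10 ends Wed 22:30 → clear.
J8: starts Sat 03:00 at or after J10 ends Wed 22:30 → clear.
J9: starts Sat 09:00 at or after J10 ends Wed 22:30 → clear.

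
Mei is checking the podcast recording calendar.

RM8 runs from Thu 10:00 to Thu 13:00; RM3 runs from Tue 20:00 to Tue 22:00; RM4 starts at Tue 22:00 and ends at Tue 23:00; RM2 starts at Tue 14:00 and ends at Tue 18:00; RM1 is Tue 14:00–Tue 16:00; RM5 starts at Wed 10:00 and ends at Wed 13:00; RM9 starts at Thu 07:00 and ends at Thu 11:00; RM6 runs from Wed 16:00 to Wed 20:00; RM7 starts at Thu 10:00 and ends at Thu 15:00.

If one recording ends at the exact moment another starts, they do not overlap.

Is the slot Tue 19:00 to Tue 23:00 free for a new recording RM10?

RM1: ends Tue 16:00 at or before RM10 starts Tue 19:00 → clear.
RM2: ends Tue 18:00 at or before RM10 starts Tue 19:00 → clear.
RM3: starts Tue 20:00 before RM10 ends Tue 23:00, and ends Tue 22:00 after RM10 starts Tue 19:00 → overlap.
RM4: starts Tue 22:00 before RM10 ends Tue 23:00, and ends Tue 23:00 after RM10 starts Tue 19:00 → overlap.
RM5: starts Wed 10:00 at or after RM10 ends Tue 23:00 → clear.
RM6: starts Wed 16:00 at or after RM10 ends Tue 23:00 → clear.
RM9: starts Thu 07:00 at or after RM10 ends Tue 23:00 → clear.
RM7: starts Thu 10:00 at or after RM10 ends Tue 23:00 → clear.
RM8: starts Thu 10:00 at or after RM10 ends Tue 23:00 → clear.
RM10 overlaps RM3, RM4.

No — it overlaps RM3, RM4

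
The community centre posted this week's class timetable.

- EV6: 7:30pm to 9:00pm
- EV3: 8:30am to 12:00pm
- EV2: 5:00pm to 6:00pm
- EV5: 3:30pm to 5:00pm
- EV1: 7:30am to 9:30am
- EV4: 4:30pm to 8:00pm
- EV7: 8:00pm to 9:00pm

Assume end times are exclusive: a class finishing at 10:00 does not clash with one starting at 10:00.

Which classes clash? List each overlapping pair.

EV1 & EV3, EV2 & EV4, EV4 & EV5, EV4 & EV6, EV6 & EV7

Sorted by start: EV1, EV3, EV5, EV4, EV2, EV6, EV7.
EV3 starts before EV1 ends → EV1 and EV3 overlap.
EV5 starts after EV1 ends; EV1 is clear from here.
EV5 starts after EV3 ends; EV3 is clear from here.
EV4 starts before EV5 ends → EV5 and EV4 overlap.
EV2 starts exactly when EV5 ends (back-to-back, no overlap); EV5 is clear from here.
EV2 starts before EV4 ends → EV4 and EV2 overlap.
EV6 starts before EV4 ends → EV4 and EV6 overlap.
EV7 starts exactly when EV4 ends (back-to-back, no overlap).
EV6 starts after EV2 ends; EV2 is clear from here.
EV7 starts before EV6 ends → EV6 and EV7 overlap.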